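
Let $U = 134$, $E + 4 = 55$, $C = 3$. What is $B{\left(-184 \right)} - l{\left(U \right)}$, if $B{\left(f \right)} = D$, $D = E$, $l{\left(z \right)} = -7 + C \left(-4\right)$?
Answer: $70$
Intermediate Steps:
$E = 51$ ($E = -4 + 55 = 51$)
$l{\left(z \right)} = -19$ ($l{\left(z \right)} = -7 + 3 \left(-4\right) = -7 - 12 = -19$)
$D = 51$
$B{\left(f \right)} = 51$
$B{\left(-184 \right)} - l{\left(U \right)} = 51 - -19 = 51 + 19 = 70$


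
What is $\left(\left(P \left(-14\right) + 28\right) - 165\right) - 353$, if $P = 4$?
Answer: $-546$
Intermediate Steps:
$\left(\left(P \left(-14\right) + 28\right) - 165\right) - 353 = \left(\left(4 \left(-14\right) + 28\right) - 165\right) - 353 = \left(\left(-56 + 28\right) - 165\right) - 353 = \left(-28 - 165\right) - 353 = -193 - 353 = -546$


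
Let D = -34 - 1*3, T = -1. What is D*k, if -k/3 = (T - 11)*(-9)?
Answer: 11988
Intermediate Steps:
D = -37 (D = -34 - 3 = -37)
k = -324 (k = -3*(-1 - 11)*(-9) = -(-36)*(-9) = -3*108 = -324)
D*k = -37*(-324) = 11988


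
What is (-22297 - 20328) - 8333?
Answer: -50958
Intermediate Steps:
(-22297 - 20328) - 8333 = -42625 - 8333 = -50958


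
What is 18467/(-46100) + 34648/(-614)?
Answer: -804305769/14152700 ≈ -56.831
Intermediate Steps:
18467/(-46100) + 34648/(-614) = 18467*(-1/46100) + 34648*(-1/614) = -18467/46100 - 17324/307 = -804305769/14152700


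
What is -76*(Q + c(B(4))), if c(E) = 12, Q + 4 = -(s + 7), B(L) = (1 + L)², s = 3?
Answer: 152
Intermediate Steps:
Q = -14 (Q = -4 - (3 + 7) = -4 - 1*10 = -4 - 10 = -14)
-76*(Q + c(B(4))) = -76*(-14 + 12) = -76*(-2) = 152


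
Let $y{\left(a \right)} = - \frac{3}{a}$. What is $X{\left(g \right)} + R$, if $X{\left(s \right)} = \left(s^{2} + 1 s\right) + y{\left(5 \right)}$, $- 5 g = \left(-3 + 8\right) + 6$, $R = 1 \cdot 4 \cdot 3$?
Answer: $\frac{351}{25} \approx 14.04$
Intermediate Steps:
$R = 12$ ($R = 4 \cdot 3 = 12$)
$g = - \frac{11}{5}$ ($g = - \frac{\left(-3 + 8\right) + 6}{5} = - \frac{5 + 6}{5} = \left(- \frac{1}{5}\right) 11 = - \frac{11}{5} \approx -2.2$)
$X{\left(s \right)} = - \frac{3}{5} + s + s^{2}$ ($X{\left(s \right)} = \left(s^{2} + 1 s\right) - \frac{3}{5} = \left(s^{2} + s\right) - \frac{3}{5} = \left(s + s^{2}\right) - \frac{3}{5} = - \frac{3}{5} + s + s^{2}$)
$X{\left(g \right)} + R = \left(- \frac{3}{5} - \frac{11}{5} + \left(- \frac{11}{5}\right)^{2}\right) + 12 = \left(- \frac{3}{5} - \frac{11}{5} + \frac{121}{25}\right) + 12 = \frac{51}{25} + 12 = \frac{351}{25}$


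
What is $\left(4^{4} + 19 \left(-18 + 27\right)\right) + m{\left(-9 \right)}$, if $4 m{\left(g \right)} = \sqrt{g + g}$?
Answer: $427 + \frac{3 i \sqrt{2}}{4} \approx 427.0 + 1.0607 i$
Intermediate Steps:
$m{\left(g \right)} = \frac{\sqrt{2} \sqrt{g}}{4}$ ($m{\left(g \right)} = \frac{\sqrt{g + g}}{4} = \frac{\sqrt{2 g}}{4} = \frac{\sqrt{2} \sqrt{g}}{4}$)
$\left(4^{4} + 19 \left(-18 + 27\right)\right) + m{\left(-9 \right)} = \left(4^{4} + 19 \left(-18 + 27\right)\right) + \frac{\sqrt{2} \sqrt{-9}}{4} = \left(256 + 19 \cdot 9\right) + \frac{\sqrt{2} \cdot 3 i}{4} = \left(256 + 171\right) + \frac{3 i \sqrt{2}}{4} = 427 + \frac{3 i \sqrt{2}}{4}$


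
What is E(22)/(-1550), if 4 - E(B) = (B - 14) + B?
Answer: 13/775 ≈ 0.016774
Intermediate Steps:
E(B) = 18 - 2*B (E(B) = 4 - ((B - 14) + B) = 4 - ((-14 + B) + B) = 4 - (-14 + 2*B) = 4 + (14 - 2*B) = 18 - 2*B)
E(22)/(-1550) = (18 - 2*22)/(-1550) = (18 - 44)*(-1/1550) = -26*(-1/1550) = 13/775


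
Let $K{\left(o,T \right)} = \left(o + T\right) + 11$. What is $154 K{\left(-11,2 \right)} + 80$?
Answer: $388$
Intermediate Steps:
$K{\left(o,T \right)} = 11 + T + o$ ($K{\left(o,T \right)} = \left(T + o\right) + 11 = 11 + T + o$)
$154 K{\left(-11,2 \right)} + 80 = 154 \left(11 + 2 - 11\right) + 80 = 154 \cdot 2 + 80 = 308 + 80 = 388$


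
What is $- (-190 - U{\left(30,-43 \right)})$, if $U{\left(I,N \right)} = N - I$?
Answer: $117$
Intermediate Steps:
$- (-190 - U{\left(30,-43 \right)}) = - (-190 - \left(-43 - 30\right)) = - (-190 - -73) = - (-190 + 73) = \left(-1\right) \left(-117\right) = 117$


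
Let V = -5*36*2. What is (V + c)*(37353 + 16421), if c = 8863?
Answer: 457240322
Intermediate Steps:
V = -360 (V = -180*2 = -360)
(V + c)*(37353 + 16421) = (-360 + 8863)*(37353 + 16421) = 8503*53774 = 457240322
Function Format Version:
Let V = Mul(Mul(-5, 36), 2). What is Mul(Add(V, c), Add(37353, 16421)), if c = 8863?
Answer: 457240322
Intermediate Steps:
V = -360 (V = Mul(-180, 2) = -360)
Mul(Add(V, c), Add(37353, 16421)) = Mul(Add(-360, 8863), Add(37353, 16421)) = Mul(8503, 53774) = 457240322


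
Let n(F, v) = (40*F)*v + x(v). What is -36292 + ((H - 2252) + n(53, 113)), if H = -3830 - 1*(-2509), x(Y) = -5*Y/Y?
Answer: 199690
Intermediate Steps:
x(Y) = -5 (x(Y) = -5*1 = -5)
n(F, v) = -5 + 40*F*v (n(F, v) = (40*F)*v - 5 = 40*F*v - 5 = -5 + 40*F*v)
H = -1321 (H = -3830 + 2509 = -1321)
-36292 + ((H - 2252) + n(53, 113)) = -36292 + ((-1321 - 2252) + (-5 + 40*53*113)) = -36292 + (-3573 + (-5 + 239560)) = -36292 + (-3573 + 239555) = -36292 + 235982 = 199690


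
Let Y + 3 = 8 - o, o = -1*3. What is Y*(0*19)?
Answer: 0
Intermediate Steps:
o = -3
Y = 8 (Y = -3 + (8 - 1*(-3)) = -3 + (8 + 3) = -3 + 11 = 8)
Y*(0*19) = 8*(0*19) = 8*0 = 0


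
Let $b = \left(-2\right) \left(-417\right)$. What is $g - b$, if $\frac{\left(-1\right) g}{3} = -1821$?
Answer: $4629$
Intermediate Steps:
$g = 5463$ ($g = \left(-3\right) \left(-1821\right) = 5463$)
$b = 834$
$g - b = 5463 - 834 = 4629$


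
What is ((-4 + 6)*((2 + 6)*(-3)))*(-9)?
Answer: 432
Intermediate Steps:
((-4 + 6)*((2 + 6)*(-3)))*(-9) = (2*(8*(-3)))*(-9) = (2*(-24))*(-9) = -48*(-9) = 432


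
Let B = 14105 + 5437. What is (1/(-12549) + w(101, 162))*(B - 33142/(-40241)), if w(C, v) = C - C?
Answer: -786422764/504984309 ≈ -1.5573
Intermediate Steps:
w(C, v) = 0
B = 19542
(1/(-12549) + w(101, 162))*(B - 33142/(-40241)) = (1/(-12549) + 0)*(19542 - 33142/(-40241)) = (-1/12549 + 0)*(19542 - 33142*(-1/40241)) = -(19542 + 33142/40241)/12549 = -1/12549*786422764/40241 = -786422764/504984309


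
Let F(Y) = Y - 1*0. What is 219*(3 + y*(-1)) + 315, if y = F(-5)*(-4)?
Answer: -3408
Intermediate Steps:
F(Y) = Y (F(Y) = Y + 0 = Y)
y = 20 (y = -5*(-4) = 20)
219*(3 + y*(-1)) + 315 = 219*(3 + 20*(-1)) + 315 = 219*(3 - 20) + 315 = 219*(-17) + 315 = -3723 + 315 = -3408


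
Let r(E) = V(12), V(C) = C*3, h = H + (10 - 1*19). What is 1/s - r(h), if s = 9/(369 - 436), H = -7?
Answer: -391/9 ≈ -43.444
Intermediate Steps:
h = -16 (h = -7 + (10 - 1*19) = -7 + (10 - 19) = -7 - 9 = -16)
V(C) = 3*C
r(E) = 36 (r(E) = 3*12 = 36)
s = -9/67 (s = 9/(-67) = 9*(-1/67) = -9/67 ≈ -0.13433)
1/s - r(h) = 1/(-9/67) - 1*36 = -67/9 - 36 = -391/9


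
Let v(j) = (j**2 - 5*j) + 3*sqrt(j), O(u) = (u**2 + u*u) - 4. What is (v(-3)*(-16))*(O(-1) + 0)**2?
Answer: -1536 - 192*I*sqrt(3) ≈ -1536.0 - 332.55*I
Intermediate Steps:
O(u) = -4 + 2*u**2 (O(u) = (u**2 + u**2) - 4 = 2*u**2 - 4 = -4 + 2*u**2)
v(j) = j**2 - 5*j + 3*sqrt(j)
(v(-3)*(-16))*(O(-1) + 0)**2 = (((-3)**2 - 5*(-3) + 3*sqrt(-3))*(-16))*((-4 + 2*(-1)**2) + 0)**2 = ((9 + 15 + 3*(I*sqrt(3)))*(-16))*((-4 + 2*1) + 0)**2 = ((9 + 15 + 3*I*sqrt(3))*(-16))*((-4 + 2) + 0)**2 = ((24 + 3*I*sqrt(3))*(-16))*(-2 + 0)**2 = (-384 - 48*I*sqrt(3))*(-2)**2 = (-384 - 48*I*sqrt(3))*4 = -1536 - 192*I*sqrt(3)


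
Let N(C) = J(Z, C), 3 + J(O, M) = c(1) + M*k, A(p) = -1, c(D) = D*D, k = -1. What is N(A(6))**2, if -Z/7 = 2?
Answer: 1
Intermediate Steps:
Z = -14 (Z = -7*2 = -14)
c(D) = D**2
J(O, M) = -2 - M (J(O, M) = -3 + (1**2 + M*(-1)) = -3 + (1 - M) = -2 - M)
N(C) = -2 - C
N(A(6))**2 = (-2 - 1*(-1))**2 = (-2 + 1)**2 = (-1)**2 = 1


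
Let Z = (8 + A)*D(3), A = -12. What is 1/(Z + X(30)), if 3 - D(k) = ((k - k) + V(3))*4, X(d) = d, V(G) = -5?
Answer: -1/62 ≈ -0.016129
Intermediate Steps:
D(k) = 23 (D(k) = 3 - ((k - k) - 5)*4 = 3 - (0 - 5)*4 = 3 - (-5)*4 = 3 - 1*(-20) = 3 + 20 = 23)
Z = -92 (Z = (8 - 12)*23 = -4*23 = -92)
1/(Z + X(30)) = 1/(-92 + 30) = 1/(-62) = -1/62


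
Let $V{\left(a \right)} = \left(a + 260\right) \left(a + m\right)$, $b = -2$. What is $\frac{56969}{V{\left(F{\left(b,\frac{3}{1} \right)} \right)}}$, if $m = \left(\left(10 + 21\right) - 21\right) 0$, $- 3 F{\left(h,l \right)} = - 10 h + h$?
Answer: $- \frac{56969}{1524} \approx -37.381$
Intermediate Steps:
$F{\left(h,l \right)} = 3 h$ ($F{\left(h,l \right)} = - \frac{- 10 h + h}{3} = - \frac{\left(-9\right) h}{3} = 3 h$)
$m = 0$ ($m = \left(31 - 21\right) 0 = 10 \cdot 0 = 0$)
$V{\left(a \right)} = a \left(260 + a\right)$ ($V{\left(a \right)} = \left(a + 260\right) \left(a + 0\right) = \left(260 + a\right) a = a \left(260 + a\right)$)
$\frac{56969}{V{\left(F{\left(b,\frac{3}{1} \right)} \right)}} = \frac{56969}{3 \left(-2\right) \left(260 + 3 \left(-2\right)\right)} = \frac{56969}{\left(-6\right) \left(260 - 6\right)} = \frac{56969}{\left(-6\right) 254} = \frac{56969}{-1524} = 56969 \left(- \frac{1}{1524}\right) = - \frac{56969}{1524}$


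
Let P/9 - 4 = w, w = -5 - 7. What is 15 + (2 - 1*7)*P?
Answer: 375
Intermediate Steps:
w = -12
P = -72 (P = 36 + 9*(-12) = 36 - 108 = -72)
15 + (2 - 1*7)*P = 15 + (2 - 1*7)*(-72) = 15 + (2 - 7)*(-72) = 15 - 5*(-72) = 15 + 360 = 375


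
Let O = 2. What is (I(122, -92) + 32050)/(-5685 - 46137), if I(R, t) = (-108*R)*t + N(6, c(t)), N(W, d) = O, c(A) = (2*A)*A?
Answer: -207374/8637 ≈ -24.010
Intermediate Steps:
c(A) = 2*A²
N(W, d) = 2
I(R, t) = 2 - 108*R*t (I(R, t) = (-108*R)*t + 2 = -108*R*t + 2 = 2 - 108*R*t)
(I(122, -92) + 32050)/(-5685 - 46137) = ((2 - 108*122*(-92)) + 32050)/(-5685 - 46137) = ((2 + 1212192) + 32050)/(-51822) = (1212194 + 32050)*(-1/51822) = 1244244*(-1/51822) = -207374/8637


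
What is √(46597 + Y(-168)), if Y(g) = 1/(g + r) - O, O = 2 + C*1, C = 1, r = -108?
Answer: √887336067/138 ≈ 215.86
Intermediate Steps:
O = 3 (O = 2 + 1*1 = 2 + 1 = 3)
Y(g) = -3 + 1/(-108 + g) (Y(g) = 1/(g - 108) - 1*3 = 1/(-108 + g) - 3 = -3 + 1/(-108 + g))
√(46597 + Y(-168)) = √(46597 + (325 - 3*(-168))/(-108 - 168)) = √(46597 + (325 + 504)/(-276)) = √(46597 - 1/276*829) = √(46597 - 829/276) = √(12859943/276) = √887336067/138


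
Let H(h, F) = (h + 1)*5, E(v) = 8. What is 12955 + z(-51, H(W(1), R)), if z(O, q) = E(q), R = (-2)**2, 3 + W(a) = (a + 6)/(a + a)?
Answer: 12963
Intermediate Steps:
W(a) = -3 + (6 + a)/(2*a) (W(a) = -3 + (a + 6)/(a + a) = -3 + (6 + a)/((2*a)) = -3 + (6 + a)*(1/(2*a)) = -3 + (6 + a)/(2*a))
R = 4
H(h, F) = 5 + 5*h (H(h, F) = (1 + h)*5 = 5 + 5*h)
z(O, q) = 8
12955 + z(-51, H(W(1), R)) = 12955 + 8 = 12963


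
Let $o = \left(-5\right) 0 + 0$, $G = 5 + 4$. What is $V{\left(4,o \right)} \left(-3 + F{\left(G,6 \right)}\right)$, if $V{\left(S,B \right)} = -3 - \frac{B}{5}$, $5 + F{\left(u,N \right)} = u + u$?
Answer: $-30$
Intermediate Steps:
$G = 9$
$F{\left(u,N \right)} = -5 + 2 u$ ($F{\left(u,N \right)} = -5 + \left(u + u\right) = -5 + 2 u$)
$o = 0$ ($o = 0 + 0 = 0$)
$V{\left(S,B \right)} = -3 - \frac{B}{5}$ ($V{\left(S,B \right)} = -3 - B \frac{1}{5} = -3 - \frac{B}{5}$)
$V{\left(4,o \right)} \left(-3 + F{\left(G,6 \right)}\right) = \left(-3 - 0\right) \left(-3 + \left(-5 + 2 \cdot 9\right)\right) = \left(-3 + 0\right) \left(-3 + \left(-5 + 18\right)\right) = - 3 \left(-3 + 13\right) = \left(-3\right) 10 = -30$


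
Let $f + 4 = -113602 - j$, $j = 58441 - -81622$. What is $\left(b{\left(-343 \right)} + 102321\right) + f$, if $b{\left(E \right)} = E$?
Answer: $-151691$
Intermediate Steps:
$j = 140063$ ($j = 58441 + 81622 = 140063$)
$f = -253669$ ($f = -4 - 253665 = -253669$)
$\left(b{\left(-343 \right)} + 102321\right) + f = \left(-343 + 102321\right) - 253669 = 101978 - 253669 = -151691$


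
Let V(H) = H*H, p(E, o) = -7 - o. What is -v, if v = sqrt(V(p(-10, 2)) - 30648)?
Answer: -I*sqrt(30567) ≈ -174.83*I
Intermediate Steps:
V(H) = H**2
v = I*sqrt(30567) (v = sqrt((-7 - 1*2)**2 - 30648) = sqrt((-7 - 2)**2 - 30648) = sqrt((-9)**2 - 30648) = sqrt(81 - 30648) = sqrt(-30567) = I*sqrt(30567) ≈ 174.83*I)
-v = -I*sqrt(30567)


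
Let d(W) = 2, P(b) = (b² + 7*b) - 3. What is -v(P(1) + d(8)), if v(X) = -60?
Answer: 60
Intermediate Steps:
P(b) = -3 + b² + 7*b
-v(P(1) + d(8)) = -1*(-60) = 60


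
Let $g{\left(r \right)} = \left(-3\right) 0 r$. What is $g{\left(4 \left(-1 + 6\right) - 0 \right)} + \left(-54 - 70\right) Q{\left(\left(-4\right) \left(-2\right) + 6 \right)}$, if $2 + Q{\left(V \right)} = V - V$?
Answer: $248$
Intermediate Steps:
$g{\left(r \right)} = 0$ ($g{\left(r \right)} = 0 r = 0$)
$Q{\left(V \right)} = -2$ ($Q{\left(V \right)} = -2 + \left(V - V\right) = -2 + 0 = -2$)
$g{\left(4 \left(-1 + 6\right) - 0 \right)} + \left(-54 - 70\right) Q{\left(\left(-4\right) \left(-2\right) + 6 \right)} = 0 + \left(-54 - 70\right) \left(-2\right) = 0 - -248 = 0 + 248 = 248$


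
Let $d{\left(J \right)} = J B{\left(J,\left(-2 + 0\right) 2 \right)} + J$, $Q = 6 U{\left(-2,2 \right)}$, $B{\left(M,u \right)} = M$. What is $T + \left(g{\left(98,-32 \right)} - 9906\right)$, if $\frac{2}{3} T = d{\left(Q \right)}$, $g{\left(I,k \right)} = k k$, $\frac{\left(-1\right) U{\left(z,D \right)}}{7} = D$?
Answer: $1576$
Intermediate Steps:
$U{\left(z,D \right)} = - 7 D$
$g{\left(I,k \right)} = k^{2}$
$Q = -84$ ($Q = 6 \left(\left(-7\right) 2\right) = 6 \left(-14\right) = -84$)
$d{\left(J \right)} = J + J^{2}$ ($d{\left(J \right)} = J J + J = J^{2} + J = J + J^{2}$)
$T = 10458$ ($T = \frac{3 \left(- 84 \left(1 - 84\right)\right)}{2} = \frac{3 \left(\left(-84\right) \left(-83\right)\right)}{2} = \frac{3}{2} \cdot 6972 = 10458$)
$T + \left(g{\left(98,-32 \right)} - 9906\right) = 10458 - \left(9906 - \left(-32\right)^{2}\right) = 10458 + \left(1024 - 9906\right) = 10458 - 8882 = 1576$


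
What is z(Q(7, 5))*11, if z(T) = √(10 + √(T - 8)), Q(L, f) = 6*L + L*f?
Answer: 11*√(10 + √69) ≈ 47.065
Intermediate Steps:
z(T) = √(10 + √(-8 + T))
z(Q(7, 5))*11 = √(10 + √(-8 + 7*(6 + 5)))*11 = √(10 + √(-8 + 7*11))*11 = √(10 + √(-8 + 77))*11 = √(10 + √69)*11 = 11*√(10 + √69)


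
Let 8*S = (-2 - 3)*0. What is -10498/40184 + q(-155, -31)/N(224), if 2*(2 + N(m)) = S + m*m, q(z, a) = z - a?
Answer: -67083911/252013956 ≈ -0.26619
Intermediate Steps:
S = 0 (S = ((-2 - 3)*0)/8 = (-5*0)/8 = (1/8)*0 = 0)
N(m) = -2 + m**2/2 (N(m) = -2 + (0 + m*m)/2 = -2 + (0 + m**2)/2 = -2 + m**2/2)
-10498/40184 + q(-155, -31)/N(224) = -10498/40184 + (-155 - 1*(-31))/(-2 + (1/2)*224**2) = -10498*1/40184 + (-155 + 31)/(-2 + (1/2)*50176) = -5249/20092 - 124/(-2 + 25088) = -5249/20092 - 124/25086 = -5249/20092 - 124*1/25086 = -5249/20092 - 62/12543 = -67083911/252013956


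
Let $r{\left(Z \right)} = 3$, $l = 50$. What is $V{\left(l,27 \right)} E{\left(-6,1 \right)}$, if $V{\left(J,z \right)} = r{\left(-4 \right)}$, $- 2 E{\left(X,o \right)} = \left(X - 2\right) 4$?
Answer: $48$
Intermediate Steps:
$E{\left(X,o \right)} = 4 - 2 X$ ($E{\left(X,o \right)} = - \frac{\left(X - 2\right) 4}{2} = - \frac{\left(-2 + X\right) 4}{2} = - \frac{-8 + 4 X}{2} = 4 - 2 X$)
$V{\left(J,z \right)} = 3$
$V{\left(l,27 \right)} E{\left(-6,1 \right)} = 3 \left(4 - -12\right) = 3 \left(4 + 12\right) = 3 \cdot 16 = 48$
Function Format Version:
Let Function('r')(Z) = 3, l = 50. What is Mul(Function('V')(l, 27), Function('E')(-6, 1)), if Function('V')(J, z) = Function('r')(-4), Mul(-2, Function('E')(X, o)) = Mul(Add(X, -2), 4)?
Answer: 48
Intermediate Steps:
Function('E')(X, o) = Add(4, Mul(-2, X)) (Function('E')(X, o) = Mul(Rational(-1, 2), Mul(Add(X, -2), 4)) = Mul(Rational(-1, 2), Mul(Add(-2, X), 4)) = Mul(Rational(-1, 2), Add(-8, Mul(4, X))) = Add(4, Mul(-2, X)))
Function('V')(J, z) = 3
Mul(Function('V')(l, 27), Function('E')(-6, 1)) = Mul(3, Add(4, Mul(-2, -6))) = Mul(3, Add(4, 12)) = Mul(3, 16) = 48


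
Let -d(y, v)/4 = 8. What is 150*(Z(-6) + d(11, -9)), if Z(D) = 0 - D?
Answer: -3900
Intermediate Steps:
Z(D) = -D
d(y, v) = -32 (d(y, v) = -4*8 = -32)
150*(Z(-6) + d(11, -9)) = 150*(-1*(-6) - 32) = 150*(6 - 32) = 150*(-26) = -3900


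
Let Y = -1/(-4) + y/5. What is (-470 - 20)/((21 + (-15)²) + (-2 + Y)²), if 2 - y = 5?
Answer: -196000/100609 ≈ -1.9481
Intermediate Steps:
y = -3 (y = 2 - 1*5 = 2 - 5 = -3)
Y = -7/20 (Y = -1/(-4) - 3/5 = -1*(-¼) - 3*⅕ = ¼ - ⅗ = -7/20 ≈ -0.35000)
(-470 - 20)/((21 + (-15)²) + (-2 + Y)²) = (-470 - 20)/((21 + (-15)²) + (-2 - 7/20)²) = -490/((21 + 225) + (-47/20)²) = -490/(246 + 2209/400) = -490/100609/400 = -490*400/100609 = -196000/100609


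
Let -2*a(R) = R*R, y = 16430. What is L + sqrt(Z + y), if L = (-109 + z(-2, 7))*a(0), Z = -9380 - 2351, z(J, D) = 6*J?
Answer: sqrt(4699) ≈ 68.549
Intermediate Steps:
Z = -11731
a(R) = -R**2/2 (a(R) = -R*R/2 = -R**2/2)
L = 0 (L = (-109 + 6*(-2))*(-1/2*0**2) = (-109 - 12)*(-1/2*0) = -121*0 = 0)
L + sqrt(Z + y) = 0 + sqrt(-11731 + 16430) = 0 + sqrt(4699) = sqrt(4699)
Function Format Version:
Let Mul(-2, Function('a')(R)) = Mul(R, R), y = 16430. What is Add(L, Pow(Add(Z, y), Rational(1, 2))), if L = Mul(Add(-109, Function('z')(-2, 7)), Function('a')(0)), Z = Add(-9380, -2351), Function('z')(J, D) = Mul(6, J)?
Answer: Pow(4699, Rational(1, 2)) ≈ 68.549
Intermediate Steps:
Z = -11731
Function('a')(R) = Mul(Rational(-1, 2), Pow(R, 2)) (Function('a')(R) = Mul(Rational(-1, 2), Mul(R, R)) = Mul(Rational(-1, 2), Pow(R, 2)))
L = 0 (L = Mul(Add(-109, Mul(6, -2)), Mul(Rational(-1, 2), Pow(0, 2))) = Mul(Add(-109, -12), Mul(Rational(-1, 2), 0)) = Mul(-121, 0) = 0)
Add(L, Pow(Add(Z, y), Rational(1, 2))) = Add(0, Pow(Add(-11731, 16430), Rational(1, 2))) = Add(0, Pow(4699, Rational(1, 2))) = Pow(4699, Rational(1, 2))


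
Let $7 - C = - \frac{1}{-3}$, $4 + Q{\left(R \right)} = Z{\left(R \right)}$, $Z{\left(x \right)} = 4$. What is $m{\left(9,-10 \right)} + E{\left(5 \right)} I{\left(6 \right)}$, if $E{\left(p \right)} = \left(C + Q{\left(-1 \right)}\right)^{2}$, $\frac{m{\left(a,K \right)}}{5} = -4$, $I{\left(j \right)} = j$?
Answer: $\frac{740}{3} \approx 246.67$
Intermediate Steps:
$Q{\left(R \right)} = 0$ ($Q{\left(R \right)} = -4 + 4 = 0$)
$m{\left(a,K \right)} = -20$ ($m{\left(a,K \right)} = 5 \left(-4\right) = -20$)
$C = \frac{20}{3}$ ($C = 7 - - \frac{1}{-3} = 7 - \left(-1\right) \left(- \frac{1}{3}\right) = 7 - \frac{1}{3} = \frac{20}{3} \approx 6.6667$)
$E{\left(p \right)} = \frac{400}{9}$ ($E{\left(p \right)} = \left(\frac{20}{3} + 0\right)^{2} = \left(\frac{20}{3}\right)^{2} = \frac{400}{9}$)
$m{\left(9,-10 \right)} + E{\left(5 \right)} I{\left(6 \right)} = -20 + \frac{400}{9} \cdot 6 = -20 + \frac{800}{3} = \frac{740}{3}$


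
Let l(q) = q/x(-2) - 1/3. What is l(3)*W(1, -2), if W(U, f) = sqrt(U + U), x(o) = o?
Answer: -11*sqrt(2)/6 ≈ -2.5927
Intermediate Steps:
W(U, f) = sqrt(2)*sqrt(U) (W(U, f) = sqrt(2*U) = sqrt(2)*sqrt(U))
l(q) = -1/3 - q/2 (l(q) = q/(-2) - 1/3 = q*(-1/2) - 1*1/3 = -q/2 - 1/3 = -1/3 - q/2)
l(3)*W(1, -2) = (-1/3 - 1/2*3)*(sqrt(2)*sqrt(1)) = (-1/3 - 3/2)*(sqrt(2)*1) = -11*sqrt(2)/6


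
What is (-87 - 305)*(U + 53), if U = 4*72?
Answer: -133672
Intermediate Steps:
U = 288
(-87 - 305)*(U + 53) = (-87 - 305)*(288 + 53) = -392*341 = -133672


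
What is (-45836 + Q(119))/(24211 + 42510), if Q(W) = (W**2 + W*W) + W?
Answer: -17395/66721 ≈ -0.26071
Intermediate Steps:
Q(W) = W + 2*W**2 (Q(W) = (W**2 + W**2) + W = 2*W**2 + W = W + 2*W**2)
(-45836 + Q(119))/(24211 + 42510) = (-45836 + 119*(1 + 2*119))/(24211 + 42510) = (-45836 + 119*(1 + 238))/66721 = (-45836 + 119*239)*(1/66721) = (-45836 + 28441)*(1/66721) = -17395*1/66721 = -17395/66721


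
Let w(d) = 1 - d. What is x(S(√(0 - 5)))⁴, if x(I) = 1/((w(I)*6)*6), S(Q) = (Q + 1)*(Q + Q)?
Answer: I/(1679616*(521*I + 8888*√5)) ≈ 7.8479e-13 + 2.9937e-11*I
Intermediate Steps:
S(Q) = 2*Q*(1 + Q) (S(Q) = (1 + Q)*(2*Q) = 2*Q*(1 + Q))
x(I) = 1/(36 - 36*I) (x(I) = 1/(((1 - I)*6)*6) = 1/((6 - 6*I)*6) = 1/(36 - 36*I))
x(S(√(0 - 5)))⁴ = (-1/(-36 + 36*(2*√(0 - 5)*(1 + √(0 - 5)))))⁴ = (-1/(-36 + 36*(2*√(-5)*(1 + √(-5)))))⁴ = (-1/(-36 + 36*(2*(I*√5)*(1 + I*√5))))⁴ = (-1/(-36 + 36*(2*I*√5*(1 + I*√5))))⁴ = (-1/(-36 + 72*I*√5*(1 + I*√5)))⁴ = (-36 + 72*I*√5*(1 + I*√5))⁻⁴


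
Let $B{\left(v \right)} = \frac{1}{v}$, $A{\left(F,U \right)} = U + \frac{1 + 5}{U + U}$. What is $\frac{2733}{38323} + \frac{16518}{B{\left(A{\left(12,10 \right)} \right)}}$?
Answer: $\frac{32600508336}{191615} \approx 1.7014 \cdot 10^{5}$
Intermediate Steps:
$A{\left(F,U \right)} = U + \frac{3}{U}$ ($A{\left(F,U \right)} = U + \frac{6}{2 U} = U + 6 \frac{1}{2 U} = U + \frac{3}{U}$)
$\frac{2733}{38323} + \frac{16518}{B{\left(A{\left(12,10 \right)} \right)}} = \frac{2733}{38323} + \frac{16518}{\frac{1}{10 + \frac{3}{10}}} = \frac{2733}{38323} + \frac{16518}{\frac{1}{\frac{103}{10}}} = \frac{2733}{38323} + \frac{16518}{\frac{10}{103}} = \frac{2733}{38323} + 16518 \cdot \frac{103}{10} = \frac{2733}{38323} + \frac{850677}{5} = \frac{32600508336}{191615}$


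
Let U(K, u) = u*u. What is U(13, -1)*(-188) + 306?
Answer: 118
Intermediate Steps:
U(K, u) = u²
U(13, -1)*(-188) + 306 = (-1)²*(-188) + 306 = 1*(-188) + 306 = -188 + 306 = 118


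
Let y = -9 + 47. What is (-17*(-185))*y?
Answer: 119510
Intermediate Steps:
y = 38
(-17*(-185))*y = -17*(-185)*38 = 3145*38 = 119510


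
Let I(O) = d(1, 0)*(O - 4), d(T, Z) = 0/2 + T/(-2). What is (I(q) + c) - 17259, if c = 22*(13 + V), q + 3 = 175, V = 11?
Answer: -16815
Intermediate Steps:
q = 172 (q = -3 + 175 = 172)
d(T, Z) = -T/2 (d(T, Z) = 0*(½) + T*(-½) = 0 - T/2 = -T/2)
I(O) = 2 - O/2 (I(O) = (-½*1)*(O - 4) = -(-4 + O)/2 = 2 - O/2)
c = 528 (c = 22*(13 + 11) = 22*24 = 528)
(I(q) + c) - 17259 = ((2 - ½*172) + 528) - 17259 = ((2 - 86) + 528) - 17259 = (-84 + 528) - 17259 = 444 - 17259 = -16815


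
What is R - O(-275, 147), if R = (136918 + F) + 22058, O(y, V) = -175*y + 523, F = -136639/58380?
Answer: 6440812001/58380 ≈ 1.1033e+5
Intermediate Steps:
F = -136639/58380 (F = -136639*1/58380 = -136639/58380 ≈ -2.3405)
O(y, V) = 523 - 175*y
R = 9280882241/58380 (R = (136918 - 136639/58380) + 22058 = 7993136201/58380 + 22058 = 9280882241/58380 ≈ 1.5897e+5)
R - O(-275, 147) = 9280882241/58380 - (523 - 175*(-275)) = 9280882241/58380 - (523 + 48125) = 9280882241/58380 - 1*48648 = 9280882241/58380 - 48648 = 6440812001/58380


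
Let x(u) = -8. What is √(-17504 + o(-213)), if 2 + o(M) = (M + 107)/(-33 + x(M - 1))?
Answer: 2*I*√7355810/41 ≈ 132.3*I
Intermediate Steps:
o(M) = -189/41 - M/41 (o(M) = -2 + (M + 107)/(-33 - 8) = -2 + (107 + M)/(-41) = -2 + (107 + M)*(-1/41) = -2 + (-107/41 - M/41) = -189/41 - M/41)
√(-17504 + o(-213)) = √(-17504 + (-189/41 - 1/41*(-213))) = √(-17504 + (-189/41 + 213/41)) = √(-17504 + 24/41) = √(-717640/41) = 2*I*√7355810/41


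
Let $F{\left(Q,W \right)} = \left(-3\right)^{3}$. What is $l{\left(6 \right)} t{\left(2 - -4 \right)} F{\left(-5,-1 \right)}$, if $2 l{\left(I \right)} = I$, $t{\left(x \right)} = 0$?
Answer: $0$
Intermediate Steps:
$l{\left(I \right)} = \frac{I}{2}$
$F{\left(Q,W \right)} = -27$
$l{\left(6 \right)} t{\left(2 - -4 \right)} F{\left(-5,-1 \right)} = \frac{1}{2} \cdot 6 \cdot 0 \left(-27\right) = 3 \cdot 0 \left(-27\right) = 0 \left(-27\right) = 0$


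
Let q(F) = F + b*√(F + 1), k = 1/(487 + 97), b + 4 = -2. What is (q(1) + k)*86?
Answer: 25155/292 - 516*√2 ≈ -643.59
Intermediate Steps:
b = -6 (b = -4 - 2 = -6)
k = 1/584 ≈ 0.0017123
q(F) = F - 6*√(1 + F) (q(F) = F - 6*√(F + 1) = F - 6*√(1 + F))
(q(1) + k)*86 = ((1 - 6*√(1 + 1)) + 1/584)*86 = ((1 - 6*√2) + 1/584)*86 = (585/584 - 6*√2)*86 = 25155/292 - 516*√2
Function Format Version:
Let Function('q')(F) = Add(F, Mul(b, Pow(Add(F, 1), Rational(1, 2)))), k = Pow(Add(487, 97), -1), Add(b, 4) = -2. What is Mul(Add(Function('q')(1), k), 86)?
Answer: Add(Rational(25155, 292), Mul(-516, Pow(2, Rational(1, 2)))) ≈ -643.59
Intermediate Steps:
b = -6 (b = Add(-4, -2) = -6)
k = Rational(1, 584) (k = Pow(584, -1) = Rational(1, 584) ≈ 0.0017123)
Function('q')(F) = Add(F, Mul(-6, Pow(Add(1, F), Rational(1, 2)))) (Function('q')(F) = Add(F, Mul(-6, Pow(Add(F, 1), Rational(1, 2)))) = Add(F, Mul(-6, Pow(Add(1, F), Rational(1, 2)))))
Mul(Add(Function('q')(1), k), 86) = Mul(Add(Add(1, Mul(-6, Pow(Add(1, 1), Rational(1, 2)))), Rational(1, 584)), 86) = Mul(Add(Add(1, Mul(-6, Pow(2, Rational(1, 2)))), Rational(1, 584)), 86) = Mul(Add(Rational(585, 584), Mul(-6, Pow(2, Rational(1, 2)))), 86) = Add(Rational(25155, 292), Mul(-516, Pow(2, Rational(1, 2))))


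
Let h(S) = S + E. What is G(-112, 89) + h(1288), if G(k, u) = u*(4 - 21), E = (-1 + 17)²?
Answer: 31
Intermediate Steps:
E = 256 (E = 16² = 256)
G(k, u) = -17*u (G(k, u) = u*(-17) = -17*u)
h(S) = 256 + S (h(S) = S + 256 = 256 + S)
G(-112, 89) + h(1288) = -17*89 + (256 + 1288) = -1513 + 1544 = 31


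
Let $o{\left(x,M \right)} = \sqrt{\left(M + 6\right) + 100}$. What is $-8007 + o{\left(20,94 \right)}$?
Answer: $-8007 + 10 \sqrt{2} \approx -7992.9$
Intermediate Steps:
$o{\left(x,M \right)} = \sqrt{106 + M}$ ($o{\left(x,M \right)} = \sqrt{\left(6 + M\right) + 100} = \sqrt{106 + M}$)
$-8007 + o{\left(20,94 \right)} = -8007 + \sqrt{106 + 94} = -8007 + \sqrt{200} = -8007 + 10 \sqrt{2}$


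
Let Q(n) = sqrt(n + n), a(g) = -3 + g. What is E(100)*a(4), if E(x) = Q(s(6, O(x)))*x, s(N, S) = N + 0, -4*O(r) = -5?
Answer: 200*sqrt(3) ≈ 346.41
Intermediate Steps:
O(r) = 5/4 (O(r) = -1/4*(-5) = 5/4)
s(N, S) = N
Q(n) = sqrt(2)*sqrt(n) (Q(n) = sqrt(2*n) = sqrt(2)*sqrt(n))
E(x) = 2*x*sqrt(3) (E(x) = (sqrt(2)*sqrt(6))*x = (2*sqrt(3))*x = 2*x*sqrt(3))
E(100)*a(4) = (2*100*sqrt(3))*(-3 + 4) = (200*sqrt(3))*1 = 200*sqrt(3)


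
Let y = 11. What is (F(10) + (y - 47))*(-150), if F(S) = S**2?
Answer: -9600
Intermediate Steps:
(F(10) + (y - 47))*(-150) = (10**2 + (11 - 47))*(-150) = (100 - 36)*(-150) = 64*(-150) = -9600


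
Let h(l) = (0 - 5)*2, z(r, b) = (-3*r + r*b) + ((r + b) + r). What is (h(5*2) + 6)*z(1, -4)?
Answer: 36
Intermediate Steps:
z(r, b) = b - r + b*r (z(r, b) = (-3*r + b*r) + ((b + r) + r) = (-3*r + b*r) + (b + 2*r) = b - r + b*r)
h(l) = -10 (h(l) = -5*2 = -10)
(h(5*2) + 6)*z(1, -4) = (-10 + 6)*(-4 - 1*1 - 4*1) = -4*(-4 - 1 - 4) = -4*(-9) = 36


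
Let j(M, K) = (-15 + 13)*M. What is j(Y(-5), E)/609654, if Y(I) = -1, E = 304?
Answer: 1/304827 ≈ 3.2805e-6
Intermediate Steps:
j(M, K) = -2*M
j(Y(-5), E)/609654 = -2*(-1)/609654 = 2*(1/609654) = 1/304827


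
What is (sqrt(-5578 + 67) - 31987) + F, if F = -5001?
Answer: -36988 + I*sqrt(5511) ≈ -36988.0 + 74.236*I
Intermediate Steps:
(sqrt(-5578 + 67) - 31987) + F = (sqrt(-5578 + 67) - 31987) - 5001 = (sqrt(-5511) - 31987) - 5001 = (I*sqrt(5511) - 31987) - 5001 = (-31987 + I*sqrt(5511)) - 5001 = -36988 + I*sqrt(5511)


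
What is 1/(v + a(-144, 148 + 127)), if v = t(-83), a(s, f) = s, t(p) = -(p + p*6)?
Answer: 1/437 ≈ 0.0022883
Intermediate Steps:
t(p) = -7*p (t(p) = -(p + 6*p) = -7*p)
v = 581 (v = -7*(-83) = 581)
1/(v + a(-144, 148 + 127)) = 1/(581 - 144) = 1/437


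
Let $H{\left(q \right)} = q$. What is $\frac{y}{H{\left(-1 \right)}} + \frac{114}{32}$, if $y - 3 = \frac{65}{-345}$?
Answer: $\frac{829}{1104} \approx 0.75091$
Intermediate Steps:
$y = \frac{194}{69}$ ($y = 3 + \frac{65}{-345} = 3 + 65 \left(- \frac{1}{345}\right) = 3 - \frac{13}{69} = \frac{194}{69} \approx 2.8116$)
$\frac{y}{H{\left(-1 \right)}} + \frac{114}{32} = \frac{194}{69 \left(-1\right)} + \frac{114}{32} = \frac{194}{69} \left(-1\right) + 114 \cdot \frac{1}{32} = - \frac{194}{69} + \frac{57}{16} = \frac{829}{1104}$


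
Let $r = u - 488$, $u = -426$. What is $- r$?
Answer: $914$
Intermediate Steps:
$r = -914$ ($r = -426 - 488 = -914$)
$- r = \left(-1\right) \left(-914\right) = 914$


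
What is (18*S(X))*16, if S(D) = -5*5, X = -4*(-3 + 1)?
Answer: -7200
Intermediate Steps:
X = 8 (X = -4*(-2) = 8)
S(D) = -25
(18*S(X))*16 = (18*(-25))*16 = -450*16 = -7200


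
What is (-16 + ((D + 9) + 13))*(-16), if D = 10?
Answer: -256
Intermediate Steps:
(-16 + ((D + 9) + 13))*(-16) = (-16 + ((10 + 9) + 13))*(-16) = (-16 + (19 + 13))*(-16) = (-16 + 32)*(-16) = 16*(-16) = -256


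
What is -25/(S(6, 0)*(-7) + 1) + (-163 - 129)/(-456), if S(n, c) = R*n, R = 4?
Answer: 15041/19038 ≈ 0.79005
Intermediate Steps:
S(n, c) = 4*n
-25/(S(6, 0)*(-7) + 1) + (-163 - 129)/(-456) = -25/((4*6)*(-7) + 1) + (-163 - 129)/(-456) = -25/(24*(-7) + 1) - 292*(-1/456) = -25/(-168 + 1) + 73/114 = -25/(-167) + 73/114 = -25*(-1/167) + 73/114 = 25/167 + 73/114 = 15041/19038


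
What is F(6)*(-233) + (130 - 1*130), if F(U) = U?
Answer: -1398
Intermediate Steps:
F(6)*(-233) + (130 - 1*130) = 6*(-233) + (130 - 1*130) = -1398 + (130 - 130) = -1398 + 0 = -1398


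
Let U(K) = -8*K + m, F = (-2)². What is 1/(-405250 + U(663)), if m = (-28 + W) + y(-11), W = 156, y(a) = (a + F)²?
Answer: -1/410377 ≈ -2.4368e-6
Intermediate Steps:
F = 4
y(a) = (4 + a)² (y(a) = (a + 4)² = (4 + a)²)
m = 177 (m = (-28 + 156) + (4 - 11)² = 128 + (-7)² = 128 + 49 = 177)
U(K) = 177 - 8*K (U(K) = -8*K + 177 = 177 - 8*K)
1/(-405250 + U(663)) = 1/(-405250 + (177 - 8*663)) = 1/(-405250 + (177 - 5304)) = 1/(-405250 - 5127) = 1/(-410377) = -1/410377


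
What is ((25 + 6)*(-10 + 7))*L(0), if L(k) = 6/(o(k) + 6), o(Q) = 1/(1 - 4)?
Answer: -1674/17 ≈ -98.471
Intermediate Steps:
o(Q) = -1/3 (o(Q) = 1/(-3) = -1/3)
L(k) = 18/17 (L(k) = 6/(-1/3 + 6) = 6/(17/3) = (3/17)*6 = 18/17)
((25 + 6)*(-10 + 7))*L(0) = ((25 + 6)*(-10 + 7))*(18/17) = (31*(-3))*(18/17) = -93*18/17 = -1674/17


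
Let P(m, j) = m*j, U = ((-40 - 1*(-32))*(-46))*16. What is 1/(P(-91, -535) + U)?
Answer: 1/54573 ≈ 1.8324e-5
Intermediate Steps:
U = 5888 (U = ((-40 + 32)*(-46))*16 = -8*(-46)*16 = 368*16 = 5888)
P(m, j) = j*m
1/(P(-91, -535) + U) = 1/(-535*(-91) + 5888) = 1/(48685 + 5888) = 1/54573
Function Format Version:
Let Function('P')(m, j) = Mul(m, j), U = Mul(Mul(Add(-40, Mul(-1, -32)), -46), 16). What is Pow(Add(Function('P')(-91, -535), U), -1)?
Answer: Rational(1, 54573) ≈ 1.8324e-5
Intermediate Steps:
U = 5888 (U = Mul(Mul(Add(-40, 32), -46), 16) = Mul(Mul(-8, -46), 16) = Mul(368, 16) = 5888)
Function('P')(m, j) = Mul(j, m)
Pow(Add(Function('P')(-91, -535), U), -1) = Pow(Add(Mul(-535, -91), 5888), -1) = Pow(Add(48685, 5888), -1) = Pow(54573, -1) = Rational(1, 54573)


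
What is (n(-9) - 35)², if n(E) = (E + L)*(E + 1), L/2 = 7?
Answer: 5625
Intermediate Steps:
L = 14 (L = 2*7 = 14)
n(E) = (1 + E)*(14 + E) (n(E) = (E + 14)*(E + 1) = (14 + E)*(1 + E) = (1 + E)*(14 + E))
(n(-9) - 35)² = ((14 + (-9)² + 15*(-9)) - 35)² = ((14 + 81 - 135) - 35)² = (-40 - 35)² = (-75)² = 5625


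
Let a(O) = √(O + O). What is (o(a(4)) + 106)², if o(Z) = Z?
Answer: 11244 + 424*√2 ≈ 11844.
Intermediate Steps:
a(O) = √2*√O (a(O) = √(2*O) = √2*√O)
(o(a(4)) + 106)² = (√2*√4 + 106)² = (√2*2 + 106)² = (2*√2 + 106)² = (106 + 2*√2)²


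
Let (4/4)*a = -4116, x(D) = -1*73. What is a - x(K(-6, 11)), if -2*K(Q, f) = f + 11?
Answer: -4043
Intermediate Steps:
K(Q, f) = -11/2 - f/2 (K(Q, f) = -(f + 11)/2 = -(11 + f)/2 = -11/2 - f/2)
x(D) = -73
a = -4116
a - x(K(-6, 11)) = -4116 - 1*(-73) = -4116 + 73 = -4043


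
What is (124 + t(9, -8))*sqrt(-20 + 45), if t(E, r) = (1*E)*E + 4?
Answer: 1045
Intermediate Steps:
t(E, r) = 4 + E**2 (t(E, r) = E*E + 4 = E**2 + 4 = 4 + E**2)
(124 + t(9, -8))*sqrt(-20 + 45) = (124 + (4 + 9**2))*sqrt(-20 + 45) = (124 + (4 + 81))*sqrt(25) = (124 + 85)*5 = 209*5 = 1045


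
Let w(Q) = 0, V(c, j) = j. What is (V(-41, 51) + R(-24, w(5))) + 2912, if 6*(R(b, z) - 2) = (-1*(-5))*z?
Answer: 2965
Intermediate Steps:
R(b, z) = 2 + 5*z/6 (R(b, z) = 2 + ((-1*(-5))*z)/6 = 2 + (5*z)/6 = 2 + 5*z/6)
(V(-41, 51) + R(-24, w(5))) + 2912 = (51 + (2 + (⅚)*0)) + 2912 = (51 + (2 + 0)) + 2912 = (51 + 2) + 2912 = 53 + 2912 = 2965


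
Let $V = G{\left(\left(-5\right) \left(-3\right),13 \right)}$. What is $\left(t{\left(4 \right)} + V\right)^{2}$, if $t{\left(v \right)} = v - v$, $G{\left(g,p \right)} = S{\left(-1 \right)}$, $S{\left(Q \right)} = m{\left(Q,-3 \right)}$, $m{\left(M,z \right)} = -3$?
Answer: $9$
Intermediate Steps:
$S{\left(Q \right)} = -3$
$G{\left(g,p \right)} = -3$
$t{\left(v \right)} = 0$
$V = -3$
$\left(t{\left(4 \right)} + V\right)^{2} = \left(0 - 3\right)^{2} = \left(-3\right)^{2} = 9$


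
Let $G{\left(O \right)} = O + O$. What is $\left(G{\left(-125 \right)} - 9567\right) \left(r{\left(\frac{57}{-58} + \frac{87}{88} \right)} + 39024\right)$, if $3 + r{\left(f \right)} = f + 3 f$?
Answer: $- \frac{244398269421}{638} \approx -3.8307 \cdot 10^{8}$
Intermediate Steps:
$G{\left(O \right)} = 2 O$
$r{\left(f \right)} = -3 + 4 f$ ($r{\left(f \right)} = -3 + \left(f + 3 f\right) = -3 + 4 f$)
$\left(G{\left(-125 \right)} - 9567\right) \left(r{\left(\frac{57}{-58} + \frac{87}{88} \right)} + 39024\right) = \left(2 \left(-125\right) - 9567\right) \left(\left(-3 + 4 \left(\frac{57}{-58} + \frac{87}{88}\right)\right) + 39024\right) = \left(-250 - 9567\right) \left(\left(-3 + 4 \left(57 \left(- \frac{1}{58}\right) + 87 \cdot \frac{1}{88}\right)\right) + 39024\right) = - 9817 \left(\left(-3 + 4 \left(- \frac{57}{58} + \frac{87}{88}\right)\right) + 39024\right) = - 9817 \left(\left(-3 + 4 \cdot \frac{15}{2552}\right) + 39024\right) = - 9817 \left(\left(-3 + \frac{15}{638}\right) + 39024\right) = - 9817 \left(- \frac{1899}{638} + 39024\right) = \left(-9817\right) \frac{24895413}{638} = - \frac{244398269421}{638}$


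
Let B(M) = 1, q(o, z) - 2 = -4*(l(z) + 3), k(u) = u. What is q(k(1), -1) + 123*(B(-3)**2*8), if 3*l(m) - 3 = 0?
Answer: 970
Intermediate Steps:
l(m) = 1 (l(m) = 1 + (1/3)*0 = 1 + 0 = 1)
q(o, z) = -14 (q(o, z) = 2 - 4*(1 + 3) = 2 - 4*4 = 2 - 16 = -14)
q(k(1), -1) + 123*(B(-3)**2*8) = -14 + 123*(1**2*8) = -14 + 123*(1*8) = -14 + 123*8 = -14 + 984 = 970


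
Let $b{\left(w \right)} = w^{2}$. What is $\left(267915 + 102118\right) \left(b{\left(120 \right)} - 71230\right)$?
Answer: $-21028975390$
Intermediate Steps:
$\left(267915 + 102118\right) \left(b{\left(120 \right)} - 71230\right) = \left(267915 + 102118\right) \left(120^{2} - 71230\right) = 370033 \left(14400 - 71230\right) = 370033 \left(-56830\right) = -21028975390$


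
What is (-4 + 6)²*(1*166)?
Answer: 664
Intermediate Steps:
(-4 + 6)²*(1*166) = 2²*166 = 4*166 = 664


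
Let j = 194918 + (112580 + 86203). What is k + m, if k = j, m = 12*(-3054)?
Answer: 357053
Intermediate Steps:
m = -36648
j = 393701 (j = 194918 + 198783 = 393701)
k = 393701
k + m = 393701 - 36648 = 357053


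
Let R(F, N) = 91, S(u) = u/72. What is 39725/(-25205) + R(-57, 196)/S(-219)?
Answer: -11589529/367993 ≈ -31.494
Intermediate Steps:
S(u) = u/72 (S(u) = u*(1/72) = u/72)
39725/(-25205) + R(-57, 196)/S(-219) = 39725/(-25205) + 91/(((1/72)*(-219))) = 39725*(-1/25205) + 91/(-73/24) = -7945/5041 + 91*(-24/73) = -7945/5041 - 2184/73 = -11589529/367993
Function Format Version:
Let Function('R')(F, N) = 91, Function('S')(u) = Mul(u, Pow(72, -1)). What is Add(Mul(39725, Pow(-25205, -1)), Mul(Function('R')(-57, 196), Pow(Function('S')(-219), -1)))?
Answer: Rational(-11589529, 367993) ≈ -31.494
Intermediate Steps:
Function('S')(u) = Mul(Rational(1, 72), u) (Function('S')(u) = Mul(u, Rational(1, 72)) = Mul(Rational(1, 72), u))
Add(Mul(39725, Pow(-25205, -1)), Mul(Function('R')(-57, 196), Pow(Function('S')(-219), -1))) = Add(Mul(39725, Pow(-25205, -1)), Mul(91, Pow(Mul(Rational(1, 72), -219), -1))) = Add(Mul(39725, Rational(-1, 25205)), Mul(91, Pow(Rational(-73, 24), -1))) = Add(Rational(-7945, 5041), Mul(91, Rational(-24, 73))) = Add(Rational(-7945, 5041), Rational(-2184, 73)) = Rational(-11589529, 367993)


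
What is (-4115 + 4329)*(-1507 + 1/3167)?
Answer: -1021350952/3167 ≈ -3.2250e+5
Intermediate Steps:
(-4115 + 4329)*(-1507 + 1/3167) = 214*(-1507 + 1/3167) = 214*(-4772668/3167) = -1021350952/3167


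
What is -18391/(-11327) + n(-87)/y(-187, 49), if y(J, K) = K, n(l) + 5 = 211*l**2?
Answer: 18090731817/555023 ≈ 32595.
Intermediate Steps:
n(l) = -5 + 211*l**2
-18391/(-11327) + n(-87)/y(-187, 49) = -18391/(-11327) + (-5 + 211*(-87)**2)/49 = -18391*(-1/11327) + (-5 + 211*7569)*(1/49) = 18391/11327 + (-5 + 1597059)*(1/49) = 18391/11327 + 1597054*(1/49) = 18391/11327 + 1597054/49 = 18090731817/555023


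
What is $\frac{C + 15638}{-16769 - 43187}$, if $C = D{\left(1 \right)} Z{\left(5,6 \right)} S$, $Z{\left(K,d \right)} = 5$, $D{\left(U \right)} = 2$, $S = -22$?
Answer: $- \frac{593}{2306} \approx -0.25716$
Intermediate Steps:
$C = -220$ ($C = 2 \cdot 5 \left(-22\right) = 10 \left(-22\right) = -220$)
$\frac{C + 15638}{-16769 - 43187} = \frac{-220 + 15638}{-16769 - 43187} = \frac{15418}{-59956} = 15418 \left(- \frac{1}{59956}\right) = - \frac{593}{2306}$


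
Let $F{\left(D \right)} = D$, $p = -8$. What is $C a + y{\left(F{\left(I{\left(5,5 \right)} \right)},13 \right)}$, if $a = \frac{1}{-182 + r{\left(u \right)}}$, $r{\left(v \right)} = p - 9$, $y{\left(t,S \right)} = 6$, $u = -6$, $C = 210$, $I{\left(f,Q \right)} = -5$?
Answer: $\frac{984}{199} \approx 4.9447$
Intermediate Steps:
$r{\left(v \right)} = -17$ ($r{\left(v \right)} = -8 - 9 = -17$)
$a = - \frac{1}{199}$ ($a = \frac{1}{-182 - 17} = \frac{1}{-199} = - \frac{1}{199} \approx -0.0050251$)
$C a + y{\left(F{\left(I{\left(5,5 \right)} \right)},13 \right)} = 210 \left(- \frac{1}{199}\right) + 6 = - \frac{210}{199} + 6 = \frac{984}{199}$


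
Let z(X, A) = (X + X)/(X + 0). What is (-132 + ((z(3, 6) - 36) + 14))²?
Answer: 23104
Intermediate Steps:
z(X, A) = 2 (z(X, A) = (2*X)/X = 2)
(-132 + ((z(3, 6) - 36) + 14))² = (-132 + ((2 - 36) + 14))² = (-132 + (-34 + 14))² = (-132 - 20)² = (-152)² = 23104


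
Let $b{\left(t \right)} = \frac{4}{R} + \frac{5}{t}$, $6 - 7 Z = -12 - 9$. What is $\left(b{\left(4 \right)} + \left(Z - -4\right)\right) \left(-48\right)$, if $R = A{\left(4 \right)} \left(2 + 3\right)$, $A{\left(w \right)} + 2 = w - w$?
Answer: $- \frac{14628}{35} \approx -417.94$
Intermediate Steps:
$A{\left(w \right)} = -2$ ($A{\left(w \right)} = -2 + \left(w - w\right) = -2 + 0 = -2$)
$Z = \frac{27}{7}$ ($Z = \frac{6}{7} - \frac{-12 - 9}{7} = \frac{6}{7} - -3 = \frac{6}{7} + 3 = \frac{27}{7} \approx 3.8571$)
$R = -10$ ($R = - 2 \left(2 + 3\right) = \left(-2\right) 5 = -10$)
$b{\left(t \right)} = - \frac{2}{5} + \frac{5}{t}$ ($b{\left(t \right)} = \frac{4}{-10} + \frac{5}{t} = 4 \left(- \frac{1}{10}\right) + \frac{5}{t} = - \frac{2}{5} + \frac{5}{t}$)
$\left(b{\left(4 \right)} + \left(Z - -4\right)\right) \left(-48\right) = \left(\left(- \frac{2}{5} + \frac{5}{4}\right) + \left(\frac{27}{7} - -4\right)\right) \left(-48\right) = \left(\left(- \frac{2}{5} + 5 \cdot \frac{1}{4}\right) + \left(\frac{27}{7} + 4\right)\right) \left(-48\right) = \left(\left(- \frac{2}{5} + \frac{5}{4}\right) + \frac{55}{7}\right) \left(-48\right) = \left(\frac{17}{20} + \frac{55}{7}\right) \left(-48\right) = \frac{1219}{140} \left(-48\right) = - \frac{14628}{35}$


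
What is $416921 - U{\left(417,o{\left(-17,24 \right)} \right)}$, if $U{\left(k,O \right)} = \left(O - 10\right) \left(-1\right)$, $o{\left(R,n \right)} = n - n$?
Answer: $416911$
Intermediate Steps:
$o{\left(R,n \right)} = 0$
$U{\left(k,O \right)} = 10 - O$ ($U{\left(k,O \right)} = \left(-10 + O\right) \left(-1\right) = 10 - O$)
$416921 - U{\left(417,o{\left(-17,24 \right)} \right)} = 416921 - \left(10 - 0\right) = 416921 - \left(10 + 0\right) = 416921 - 10 = 416911$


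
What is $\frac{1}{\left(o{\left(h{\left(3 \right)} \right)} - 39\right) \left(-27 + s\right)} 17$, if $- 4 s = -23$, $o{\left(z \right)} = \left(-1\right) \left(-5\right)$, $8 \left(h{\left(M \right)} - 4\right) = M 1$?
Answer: $\frac{2}{85} \approx 0.023529$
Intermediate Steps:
$h{\left(M \right)} = 4 + \frac{M}{8}$ ($h{\left(M \right)} = 4 + \frac{M 1}{8} = 4 + \frac{M}{8}$)
$o{\left(z \right)} = 5$
$s = \frac{23}{4}$ ($s = \left(- \frac{1}{4}\right) \left(-23\right) = \frac{23}{4} \approx 5.75$)
$\frac{1}{\left(o{\left(h{\left(3 \right)} \right)} - 39\right) \left(-27 + s\right)} 17 = \frac{1}{\left(5 - 39\right) \left(-27 + \frac{23}{4}\right)} 17 = \frac{1}{\left(-34\right) \left(- \frac{85}{4}\right)} 17 = \left(- \frac{1}{34}\right) \left(- \frac{4}{85}\right) 17 = \frac{2}{1445} \cdot 17 = \frac{2}{85}$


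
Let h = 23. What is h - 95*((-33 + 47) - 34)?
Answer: 1923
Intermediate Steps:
h - 95*((-33 + 47) - 34) = 23 - 95*((-33 + 47) - 34) = 23 - 95*(14 - 34) = 23 - 95*(-20) = 23 + 1900 = 1923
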